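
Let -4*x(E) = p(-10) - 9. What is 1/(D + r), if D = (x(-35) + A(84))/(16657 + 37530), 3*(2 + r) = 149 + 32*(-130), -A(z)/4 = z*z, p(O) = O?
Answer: -216748/290338449 ≈ -0.00074654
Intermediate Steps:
A(z) = -4*z**2 (A(z) = -4*z*z = -4*z**2)
x(E) = 19/4 (x(E) = -(-10 - 9)/4 = -1/4*(-19) = 19/4)
r = -1339 (r = -2 + (149 + 32*(-130))/3 = -2 + (149 - 4160)/3 = -2 + (1/3)*(-4011) = -2 - 1337 = -1339)
D = -112877/216748 (D = (19/4 - 4*84**2)/(16657 + 37530) = (19/4 - 4*7056)/54187 = (19/4 - 28224)*(1/54187) = -112877/4*1/54187 = -112877/216748 ≈ -0.52077)
1/(D + r) = 1/(-112877/216748 - 1339) = 1/(-290338449/216748) = -216748/290338449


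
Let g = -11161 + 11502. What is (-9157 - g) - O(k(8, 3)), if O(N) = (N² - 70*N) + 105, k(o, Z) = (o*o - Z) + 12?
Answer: -9822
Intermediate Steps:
g = 341
k(o, Z) = 12 + o² - Z (k(o, Z) = (o² - Z) + 12 = 12 + o² - Z)
O(N) = 105 + N² - 70*N
(-9157 - g) - O(k(8, 3)) = (-9157 - 1*341) - (105 + (12 + 8² - 1*3)² - 70*(12 + 8² - 1*3)) = (-9157 - 341) - (105 + (12 + 64 - 3)² - 70*(12 + 64 - 3)) = -9498 - (105 + 73² - 70*73) = -9498 - (105 + 5329 - 5110) = -9498 - 1*324 = -9498 - 324 = -9822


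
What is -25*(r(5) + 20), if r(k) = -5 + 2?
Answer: -425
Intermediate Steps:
r(k) = -3
-25*(r(5) + 20) = -25*(-3 + 20) = -25*17 = -425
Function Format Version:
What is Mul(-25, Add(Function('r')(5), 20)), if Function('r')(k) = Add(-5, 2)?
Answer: -425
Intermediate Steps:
Function('r')(k) = -3
Mul(-25, Add(Function('r')(5), 20)) = Mul(-25, Add(-3, 20)) = Mul(-25, 17) = -425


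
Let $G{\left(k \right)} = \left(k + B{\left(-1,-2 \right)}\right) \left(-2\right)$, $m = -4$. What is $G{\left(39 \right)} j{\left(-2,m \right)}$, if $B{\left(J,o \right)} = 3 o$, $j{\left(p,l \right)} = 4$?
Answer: $-264$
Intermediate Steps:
$G{\left(k \right)} = 12 - 2 k$ ($G{\left(k \right)} = \left(k + 3 \left(-2\right)\right) \left(-2\right) = \left(k - 6\right) \left(-2\right) = \left(-6 + k\right) \left(-2\right) = 12 - 2 k$)
$G{\left(39 \right)} j{\left(-2,m \right)} = \left(12 - 78\right) 4 = \left(-66\right) 4 = -264$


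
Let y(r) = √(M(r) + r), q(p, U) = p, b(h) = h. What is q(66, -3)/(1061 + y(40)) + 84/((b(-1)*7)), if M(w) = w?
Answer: -1221606/102331 - 24*√5/102331 ≈ -11.938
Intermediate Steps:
y(r) = √2*√r (y(r) = √(r + r) = √(2*r) = √2*√r)
q(66, -3)/(1061 + y(40)) + 84/((b(-1)*7)) = 66/(1061 + √2*√40) + 84/((-1*7)) = 66/(1061 + √2*(2*√10)) + 84/(-7) = 66/(1061 + 4*√5) + 84*(-⅐) = 66/(1061 + 4*√5) - 12 = -12 + 66/(1061 + 4*√5)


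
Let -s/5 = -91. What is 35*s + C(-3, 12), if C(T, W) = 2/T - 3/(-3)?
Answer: 47776/3 ≈ 15925.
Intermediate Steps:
s = 455 (s = -5*(-91) = 455)
C(T, W) = 1 + 2/T (C(T, W) = 2/T - 3*(-⅓) = 2/T + 1 = 1 + 2/T)
35*s + C(-3, 12) = 35*455 + (2 - 3)/(-3) = 15925 - ⅓*(-1) = 15925 + ⅓ = 47776/3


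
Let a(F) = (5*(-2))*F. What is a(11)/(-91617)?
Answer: 110/91617 ≈ 0.0012006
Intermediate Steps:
a(F) = -10*F
a(11)/(-91617) = -10*11/(-91617) = -110*(-1/91617) = 110/91617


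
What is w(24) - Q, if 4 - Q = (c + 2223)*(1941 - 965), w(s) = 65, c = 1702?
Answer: 3830861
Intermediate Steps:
Q = -3830796 (Q = 4 - (1702 + 2223)*(1941 - 965) = 4 - 3925*976 = 4 - 1*3830800 = 4 - 3830800 = -3830796)
w(24) - Q = 65 - 1*(-3830796) = 65 + 3830796 = 3830861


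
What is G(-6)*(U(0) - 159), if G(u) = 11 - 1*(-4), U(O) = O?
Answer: -2385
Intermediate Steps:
G(u) = 15 (G(u) = 11 + 4 = 15)
G(-6)*(U(0) - 159) = 15*(0 - 159) = 15*(-159) = -2385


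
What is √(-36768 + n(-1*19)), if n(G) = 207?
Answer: I*√36561 ≈ 191.21*I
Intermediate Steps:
√(-36768 + n(-1*19)) = √(-36768 + 207) = √(-36561) = I*√36561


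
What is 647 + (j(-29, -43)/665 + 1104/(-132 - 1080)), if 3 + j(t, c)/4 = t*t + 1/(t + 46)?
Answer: 743463563/1141805 ≈ 651.13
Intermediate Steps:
j(t, c) = -12 + 4*t² + 4/(46 + t) (j(t, c) = -12 + 4*(t*t + 1/(t + 46)) = -12 + 4*(t² + 1/(46 + t)) = -12 + (4*t² + 4/(46 + t)) = -12 + 4*t² + 4/(46 + t))
647 + (j(-29, -43)/665 + 1104/(-132 - 1080)) = 647 + ((4*(-137 + (-29)³ - 3*(-29) + 46*(-29)²)/(46 - 29))/665 + 1104/(-132 - 1080)) = 647 + ((4*(-137 - 24389 + 87 + 46*841)/17)*(1/665) + 1104/(-1212)) = 647 + ((4*(1/17)*(-137 - 24389 + 87 + 38686))*(1/665) + 1104*(-1/1212)) = 647 + ((4*(1/17)*14247)*(1/665) - 92/101) = 647 + ((56988/17)*(1/665) - 92/101) = 647 + (56988/11305 - 92/101) = 647 + 4715728/1141805 = 743463563/1141805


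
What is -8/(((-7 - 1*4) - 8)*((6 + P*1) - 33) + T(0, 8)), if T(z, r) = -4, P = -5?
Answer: -2/151 ≈ -0.013245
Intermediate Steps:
-8/(((-7 - 1*4) - 8)*((6 + P*1) - 33) + T(0, 8)) = -8/(((-7 - 1*4) - 8)*((6 - 5*1) - 33) - 4) = -8/(((-7 - 4) - 8)*((6 - 5) - 33) - 4) = -8/((-11 - 8)*(1 - 33) - 4) = -8/(-19*(-32) - 4) = -8/(608 - 4) = -8/604 = -8*1/604 = -2/151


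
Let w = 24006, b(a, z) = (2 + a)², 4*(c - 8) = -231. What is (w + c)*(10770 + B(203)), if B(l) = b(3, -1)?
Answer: 1034430875/4 ≈ 2.5861e+8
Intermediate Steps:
c = -199/4 (c = 8 + (¼)*(-231) = 8 - 231/4 = -199/4 ≈ -49.750)
B(l) = 25 (B(l) = (2 + 3)² = 5² = 25)
(w + c)*(10770 + B(203)) = (24006 - 199/4)*(10770 + 25) = (95825/4)*10795 = 1034430875/4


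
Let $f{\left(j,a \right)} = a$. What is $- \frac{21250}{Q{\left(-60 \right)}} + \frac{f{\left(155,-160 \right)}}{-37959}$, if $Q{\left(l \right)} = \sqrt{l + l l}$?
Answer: $\frac{160}{37959} - \frac{2125 \sqrt{885}}{177} \approx -357.15$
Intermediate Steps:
$Q{\left(l \right)} = \sqrt{l + l^{2}}$
$- \frac{21250}{Q{\left(-60 \right)}} + \frac{f{\left(155,-160 \right)}}{-37959} = - \frac{21250}{\sqrt{- 60 \left(1 - 60\right)}} - \frac{160}{-37959} = - \frac{21250}{\sqrt{\left(-60\right) \left(-59\right)}} - - \frac{160}{37959} = - \frac{21250}{\sqrt{3540}} + \frac{160}{37959} = - \frac{21250}{2 \sqrt{885}} + \frac{160}{37959} = - 21250 \frac{\sqrt{885}}{1770} + \frac{160}{37959} = - \frac{2125 \sqrt{885}}{177} + \frac{160}{37959} = \frac{160}{37959} - \frac{2125 \sqrt{885}}{177}$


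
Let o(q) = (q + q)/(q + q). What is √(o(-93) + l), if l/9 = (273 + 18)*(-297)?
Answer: I*√777842 ≈ 881.95*I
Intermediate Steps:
o(q) = 1 (o(q) = (2*q)/((2*q)) = (2*q)*(1/(2*q)) = 1)
l = -777843 (l = 9*((273 + 18)*(-297)) = 9*(291*(-297)) = 9*(-86427) = -777843)
√(o(-93) + l) = √(1 - 777843) = √(-777842) = I*√777842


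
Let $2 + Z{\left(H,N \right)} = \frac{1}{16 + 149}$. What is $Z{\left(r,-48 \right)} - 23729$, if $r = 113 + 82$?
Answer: $- \frac{3915614}{165} \approx -23731.0$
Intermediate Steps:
$r = 195$
$Z{\left(H,N \right)} = - \frac{329}{165}$ ($Z{\left(H,N \right)} = -2 + \frac{1}{16 + 149} = -2 + \frac{1}{165} = - \frac{329}{165}$)
$Z{\left(r,-48 \right)} - 23729 = - \frac{329}{165} - 23729 = - \frac{3915614}{165}$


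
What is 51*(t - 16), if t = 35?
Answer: 969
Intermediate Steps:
51*(t - 16) = 51*(35 - 16) = 51*19 = 969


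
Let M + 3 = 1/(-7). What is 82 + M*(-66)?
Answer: 2026/7 ≈ 289.43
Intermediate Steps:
M = -22/7 (M = -3 + 1/(-7) = -3 - ⅐ = -22/7 ≈ -3.1429)
82 + M*(-66) = 82 - 22/7*(-66) = 82 + 1452/7 = 2026/7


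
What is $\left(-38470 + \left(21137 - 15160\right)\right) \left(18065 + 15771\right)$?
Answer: $-1099433148$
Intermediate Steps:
$\left(-38470 + \left(21137 - 15160\right)\right) \left(18065 + 15771\right) = \left(-38470 + \left(21137 - 15160\right)\right) 33836 = \left(-38470 + 5977\right) 33836 = \left(-32493\right) 33836 = -1099433148$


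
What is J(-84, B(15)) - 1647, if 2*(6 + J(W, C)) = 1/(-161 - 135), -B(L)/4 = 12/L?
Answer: -978577/592 ≈ -1653.0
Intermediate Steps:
B(L) = -48/L
J(W, C) = -3553/592 (J(W, C) = -6 + 1/(2*(-161 - 135)) = -6 + (½)/(-296) = -6 + (½)*(-1/296) = -6 - 1/592 = -3553/592)
J(-84, B(15)) - 1647 = -3553/592 - 1647 = -978577/592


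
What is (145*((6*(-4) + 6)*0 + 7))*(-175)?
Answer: -177625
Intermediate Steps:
(145*((6*(-4) + 6)*0 + 7))*(-175) = (145*((-24 + 6)*0 + 7))*(-175) = (145*(-18*0 + 7))*(-175) = (145*(0 + 7))*(-175) = (145*7)*(-175) = 1015*(-175) = -177625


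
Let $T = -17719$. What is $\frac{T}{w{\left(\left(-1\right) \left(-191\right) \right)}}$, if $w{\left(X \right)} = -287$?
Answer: $\frac{17719}{287} \approx 61.739$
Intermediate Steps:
$\frac{T}{w{\left(\left(-1\right) \left(-191\right) \right)}} = - \frac{17719}{-287} = \left(-17719\right) \left(- \frac{1}{287}\right) = \frac{17719}{287}$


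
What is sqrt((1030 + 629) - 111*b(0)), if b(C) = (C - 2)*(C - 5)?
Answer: 3*sqrt(61) ≈ 23.431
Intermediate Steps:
b(C) = (-5 + C)*(-2 + C) (b(C) = (-2 + C)*(-5 + C) = (-5 + C)*(-2 + C))
sqrt((1030 + 629) - 111*b(0)) = sqrt((1030 + 629) - 111*(10 + 0**2 - 7*0)) = sqrt(1659 - 111*(10 + 0 + 0)) = sqrt(1659 - 111*10) = sqrt(1659 - 1110) = sqrt(549) = 3*sqrt(61)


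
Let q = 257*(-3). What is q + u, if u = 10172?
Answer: 9401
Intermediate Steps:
q = -771
q + u = -771 + 10172 = 9401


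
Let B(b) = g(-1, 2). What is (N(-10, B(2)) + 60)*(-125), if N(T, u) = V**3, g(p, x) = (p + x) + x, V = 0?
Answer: -7500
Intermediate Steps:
g(p, x) = p + 2*x
B(b) = 3 (B(b) = -1 + 2*2 = -1 + 4 = 3)
N(T, u) = 0 (N(T, u) = 0**3 = 0)
(N(-10, B(2)) + 60)*(-125) = (0 + 60)*(-125) = 60*(-125) = -7500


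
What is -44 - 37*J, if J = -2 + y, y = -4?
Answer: 178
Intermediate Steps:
J = -6 (J = -2 - 4 = -6)
-44 - 37*J = -44 - 37*(-6) = -44 + 222 = 178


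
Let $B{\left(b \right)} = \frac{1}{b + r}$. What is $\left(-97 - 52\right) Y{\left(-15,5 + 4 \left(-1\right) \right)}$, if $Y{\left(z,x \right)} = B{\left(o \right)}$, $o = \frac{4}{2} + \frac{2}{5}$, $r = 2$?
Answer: $- \frac{745}{22} \approx -33.864$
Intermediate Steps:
$o = \frac{12}{5}$ ($o = 4 \cdot \frac{1}{2} + 2 \cdot \frac{1}{5} = 2 + \frac{2}{5} = \frac{12}{5} \approx 2.4$)
$B{\left(b \right)} = \frac{1}{2 + b}$ ($B{\left(b \right)} = \frac{1}{b + 2} = \frac{1}{2 + b}$)
$Y{\left(z,x \right)} = \frac{5}{22}$ ($Y{\left(z,x \right)} = \frac{1}{2 + \frac{12}{5}} = \frac{1}{\frac{22}{5}} = \frac{5}{22}$)
$\left(-97 - 52\right) Y{\left(-15,5 + 4 \left(-1\right) \right)} = \left(-97 - 52\right) \frac{5}{22} = \left(-149\right) \frac{5}{22} = - \frac{745}{22}$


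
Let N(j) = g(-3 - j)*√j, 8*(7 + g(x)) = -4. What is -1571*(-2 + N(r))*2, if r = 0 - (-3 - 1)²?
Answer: 6284 + 94260*I ≈ 6284.0 + 94260.0*I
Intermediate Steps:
g(x) = -15/2 (g(x) = -7 + (⅛)*(-4) = -7 - ½ = -15/2)
r = -16 (r = 0 - 1*(-4)² = 0 - 1*16 = 0 - 16 = -16)
N(j) = -15*√j/2
-1571*(-2 + N(r))*2 = -1571*(-2 - 30*I)*2 = -1571*(-4 - 60*I) = 6284 + 94260*I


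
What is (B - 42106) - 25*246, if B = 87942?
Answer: 39686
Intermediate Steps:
(B - 42106) - 25*246 = (87942 - 42106) - 25*246 = 45836 - 6150 = 39686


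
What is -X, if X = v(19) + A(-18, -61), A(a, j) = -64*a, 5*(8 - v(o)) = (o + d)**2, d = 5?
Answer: -5224/5 ≈ -1044.8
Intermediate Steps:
v(o) = 8 - (5 + o)**2/5 (v(o) = 8 - (o + 5)**2/5 = 8 - (5 + o)**2/5)
X = 5224/5 (X = (8 - (5 + 19)**2/5) - 64*(-18) = (8 - 1/5*24**2) + 1152 = (8 - 1/5*576) + 1152 = (8 - 576/5) + 1152 = -536/5 + 1152 = 5224/5 ≈ 1044.8)
-X = -1*5224/5 = -5224/5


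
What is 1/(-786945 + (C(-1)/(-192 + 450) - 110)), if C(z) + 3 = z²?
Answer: -129/101530096 ≈ -1.2706e-6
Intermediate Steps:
C(z) = -3 + z²
1/(-786945 + (C(-1)/(-192 + 450) - 110)) = 1/(-786945 + ((-3 + (-1)²)/(-192 + 450) - 110)) = 1/(-786945 + ((-3 + 1)/258 - 110)) = 1/(-786945 + ((1/258)*(-2) - 110)) = 1/(-786945 + (-1/129 - 110)) = 1/(-786945 - 14191/129) = 1/(-101530096/129) = -129/101530096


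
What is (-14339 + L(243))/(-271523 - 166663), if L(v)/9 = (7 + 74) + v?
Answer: 11423/438186 ≈ 0.026069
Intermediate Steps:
L(v) = 729 + 9*v (L(v) = 9*((7 + 74) + v) = 9*(81 + v) = 729 + 9*v)
(-14339 + L(243))/(-271523 - 166663) = (-14339 + (729 + 9*243))/(-271523 - 166663) = (-14339 + (729 + 2187))/(-438186) = (-14339 + 2916)*(-1/438186) = -11423*(-1/438186) = 11423/438186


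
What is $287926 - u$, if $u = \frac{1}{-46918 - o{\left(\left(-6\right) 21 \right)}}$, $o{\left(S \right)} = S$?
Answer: $\frac{13472633393}{46792} \approx 2.8793 \cdot 10^{5}$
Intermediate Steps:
$u = - \frac{1}{46792}$ ($u = \frac{1}{-46918 - \left(-6\right) 21} = \frac{1}{-46918 - -126} = \frac{1}{-46918 + 126} = \frac{1}{-46792} = - \frac{1}{46792} \approx -2.1371 \cdot 10^{-5}$)
$287926 - u = 287926 - - \frac{1}{46792} = 287926 + \frac{1}{46792} = \frac{13472633393}{46792}$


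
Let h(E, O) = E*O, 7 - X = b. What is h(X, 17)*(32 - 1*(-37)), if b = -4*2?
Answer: 17595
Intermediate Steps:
b = -8
X = 15 (X = 7 - 1*(-8) = 7 + 8 = 15)
h(X, 17)*(32 - 1*(-37)) = (15*17)*(32 - 1*(-37)) = 255*(32 + 37) = 255*69 = 17595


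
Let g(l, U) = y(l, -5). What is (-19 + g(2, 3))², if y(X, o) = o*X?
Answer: 841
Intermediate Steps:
y(X, o) = X*o
g(l, U) = -5*l (g(l, U) = l*(-5) = -5*l)
(-19 + g(2, 3))² = (-19 - 5*2)² = (-19 - 10)² = (-29)² = 841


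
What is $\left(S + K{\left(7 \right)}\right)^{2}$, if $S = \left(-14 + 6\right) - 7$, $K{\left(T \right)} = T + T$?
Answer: $1$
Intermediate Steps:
$K{\left(T \right)} = 2 T$
$S = -15$ ($S = -8 - 7 = -15$)
$\left(S + K{\left(7 \right)}\right)^{2} = \left(-15 + 2 \cdot 7\right)^{2} = \left(-15 + 14\right)^{2} = \left(-1\right)^{2} = 1$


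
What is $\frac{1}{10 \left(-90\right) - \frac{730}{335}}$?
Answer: $- \frac{67}{60446} \approx -0.0011084$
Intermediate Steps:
$\frac{1}{10 \left(-90\right) - \frac{730}{335}} = \frac{1}{-900 - \frac{146}{67}} = \frac{1}{- \frac{60446}{67}} = - \frac{67}{60446}$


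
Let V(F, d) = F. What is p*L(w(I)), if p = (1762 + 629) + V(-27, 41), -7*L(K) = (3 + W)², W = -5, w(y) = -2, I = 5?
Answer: -9456/7 ≈ -1350.9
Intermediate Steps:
L(K) = -4/7 (L(K) = -(3 - 5)²/7 = -⅐*(-2)² = -⅐*4 = -4/7)
p = 2364 (p = (1762 + 629) - 27 = 2391 - 27 = 2364)
p*L(w(I)) = 2364*(-4/7) = -9456/7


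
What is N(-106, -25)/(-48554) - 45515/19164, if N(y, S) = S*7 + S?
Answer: -1103051255/465244428 ≈ -2.3709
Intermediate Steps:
N(y, S) = 8*S (N(y, S) = 7*S + S = 8*S)
N(-106, -25)/(-48554) - 45515/19164 = (8*(-25))/(-48554) - 45515/19164 = -200*(-1/48554) - 45515*1/19164 = 100/24277 - 45515/19164 = -1103051255/465244428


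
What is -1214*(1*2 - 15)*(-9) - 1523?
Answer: -143561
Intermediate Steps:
-1214*(1*2 - 15)*(-9) - 1523 = -1214*(2 - 15)*(-9) - 1523 = -(-15782)*(-9) - 1523 = -1214*117 - 1523 = -142038 - 1523 = -143561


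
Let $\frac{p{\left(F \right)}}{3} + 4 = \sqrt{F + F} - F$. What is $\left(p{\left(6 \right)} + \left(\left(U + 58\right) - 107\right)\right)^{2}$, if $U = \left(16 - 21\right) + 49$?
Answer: $1333 - 420 \sqrt{3} \approx 605.54$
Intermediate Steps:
$U = 44$ ($U = \left(16 - 21\right) + 49 = -5 + 49 = 44$)
$p{\left(F \right)} = -12 - 3 F + 3 \sqrt{2} \sqrt{F}$ ($p{\left(F \right)} = -12 + 3 \left(\sqrt{F + F} - F\right) = -12 + 3 \left(\sqrt{2 F} - F\right) = -12 + 3 \left(\sqrt{2} \sqrt{F} - F\right) = -12 + 3 \left(- F + \sqrt{2} \sqrt{F}\right) = -12 + \left(- 3 F + 3 \sqrt{2} \sqrt{F}\right) = -12 - 3 F + 3 \sqrt{2} \sqrt{F}$)
$\left(p{\left(6 \right)} + \left(\left(U + 58\right) - 107\right)\right)^{2} = \left(\left(-12 - 18 + 3 \sqrt{2} \sqrt{6}\right) + \left(\left(44 + 58\right) - 107\right)\right)^{2} = \left(\left(-12 - 18 + 6 \sqrt{3}\right) + \left(102 - 107\right)\right)^{2} = \left(\left(-30 + 6 \sqrt{3}\right) - 5\right)^{2} = \left(-35 + 6 \sqrt{3}\right)^{2}$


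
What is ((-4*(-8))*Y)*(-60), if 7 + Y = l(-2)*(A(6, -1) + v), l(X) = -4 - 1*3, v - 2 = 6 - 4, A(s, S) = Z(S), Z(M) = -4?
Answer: 13440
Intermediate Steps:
A(s, S) = -4
v = 4 (v = 2 + (6 - 4) = 2 + 2 = 4)
l(X) = -7 (l(X) = -4 - 3 = -7)
Y = -7 (Y = -7 - 7*(-4 + 4) = -7 - 7*0 = -7 + 0 = -7)
((-4*(-8))*Y)*(-60) = (-4*(-8)*(-7))*(-60) = (32*(-7))*(-60) = -224*(-60) = 13440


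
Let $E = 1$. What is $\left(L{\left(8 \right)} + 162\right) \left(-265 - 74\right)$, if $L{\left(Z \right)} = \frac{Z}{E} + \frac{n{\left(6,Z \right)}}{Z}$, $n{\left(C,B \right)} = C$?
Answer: $- \frac{231537}{4} \approx -57884.0$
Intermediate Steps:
$L{\left(Z \right)} = Z + \frac{6}{Z}$ ($L{\left(Z \right)} = \frac{Z}{1} + \frac{6}{Z} = Z 1 + \frac{6}{Z} = Z + \frac{6}{Z}$)
$\left(L{\left(8 \right)} + 162\right) \left(-265 - 74\right) = \left(\left(8 + \frac{6}{8}\right) + 162\right) \left(-265 - 74\right) = \left(\left(8 + 6 \cdot \frac{1}{8}\right) + 162\right) \left(-339\right) = \left(\left(8 + \frac{3}{4}\right) + 162\right) \left(-339\right) = \left(\frac{35}{4} + 162\right) \left(-339\right) = \frac{683}{4} \left(-339\right) = - \frac{231537}{4}$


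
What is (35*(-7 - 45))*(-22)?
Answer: 40040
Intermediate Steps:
(35*(-7 - 45))*(-22) = (35*(-52))*(-22) = -1820*(-22) = 40040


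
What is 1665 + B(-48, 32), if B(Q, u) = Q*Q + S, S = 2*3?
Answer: 3975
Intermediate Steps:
S = 6
B(Q, u) = 6 + Q² (B(Q, u) = Q*Q + 6 = Q² + 6 = 6 + Q²)
1665 + B(-48, 32) = 1665 + (6 + (-48)²) = 1665 + (6 + 2304) = 1665 + 2310 = 3975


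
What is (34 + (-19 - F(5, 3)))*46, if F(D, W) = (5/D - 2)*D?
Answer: 920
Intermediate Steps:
F(D, W) = D*(-2 + 5/D) (F(D, W) = (-2 + 5/D)*D = D*(-2 + 5/D))
(34 + (-19 - F(5, 3)))*46 = (34 + (-19 - (5 - 2*5)))*46 = (34 + (-19 - (5 - 10)))*46 = (34 + (-19 - 1*(-5)))*46 = (34 + (-19 + 5))*46 = (34 - 14)*46 = 20*46 = 920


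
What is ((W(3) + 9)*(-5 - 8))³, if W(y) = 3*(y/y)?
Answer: -3796416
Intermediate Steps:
W(y) = 3 (W(y) = 3*1 = 3)
((W(3) + 9)*(-5 - 8))³ = ((3 + 9)*(-5 - 8))³ = (12*(-13))³ = (-156)³ = -3796416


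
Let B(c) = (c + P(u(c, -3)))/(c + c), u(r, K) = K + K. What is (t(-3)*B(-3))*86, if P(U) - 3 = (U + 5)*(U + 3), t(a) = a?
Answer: 129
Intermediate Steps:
u(r, K) = 2*K
P(U) = 3 + (3 + U)*(5 + U) (P(U) = 3 + (U + 5)*(U + 3) = 3 + (5 + U)*(3 + U) = 3 + (3 + U)*(5 + U))
B(c) = (6 + c)/(2*c) (B(c) = (c + (18 + (2*(-3))² + 8*(2*(-3))))/(c + c) = (c + (18 + (-6)² + 8*(-6)))/((2*c)) = (c + (18 + 36 - 48))*(1/(2*c)) = (c + 6)*(1/(2*c)) = (6 + c)*(1/(2*c)) = (6 + c)/(2*c))
(t(-3)*B(-3))*86 = -3*(6 - 3)/(2*(-3))*86 = -3*(-1)*3/(2*3)*86 = -3*(-½)*86 = (3/2)*86 = 129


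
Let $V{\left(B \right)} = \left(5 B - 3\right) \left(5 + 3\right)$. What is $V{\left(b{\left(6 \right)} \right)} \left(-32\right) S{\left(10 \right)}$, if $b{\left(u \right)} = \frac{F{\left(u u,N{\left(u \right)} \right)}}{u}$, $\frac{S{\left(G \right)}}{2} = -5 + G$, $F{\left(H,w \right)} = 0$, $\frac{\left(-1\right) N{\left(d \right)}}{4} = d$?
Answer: $7680$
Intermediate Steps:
$N{\left(d \right)} = - 4 d$
$S{\left(G \right)} = -10 + 2 G$ ($S{\left(G \right)} = 2 \left(-5 + G\right) = -10 + 2 G$)
$b{\left(u \right)} = 0$ ($b{\left(u \right)} = \frac{0}{u} = 0$)
$V{\left(B \right)} = -24 + 40 B$ ($V{\left(B \right)} = \left(-3 + 5 B\right) 8 = -24 + 40 B$)
$V{\left(b{\left(6 \right)} \right)} \left(-32\right) S{\left(10 \right)} = \left(-24 + 40 \cdot 0\right) \left(-32\right) \left(-10 + 2 \cdot 10\right) = \left(-24 + 0\right) \left(-32\right) \left(-10 + 20\right) = \left(-24\right) \left(-32\right) 10 = 768 \cdot 10 = 7680$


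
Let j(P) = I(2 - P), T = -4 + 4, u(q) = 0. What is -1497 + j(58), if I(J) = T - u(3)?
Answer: -1497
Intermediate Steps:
T = 0
I(J) = 0 (I(J) = 0 - 1*0 = 0 + 0 = 0)
j(P) = 0
-1497 + j(58) = -1497 + 0 = -1497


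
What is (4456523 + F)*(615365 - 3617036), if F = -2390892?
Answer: -6200344669401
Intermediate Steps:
(4456523 + F)*(615365 - 3617036) = (4456523 - 2390892)*(615365 - 3617036) = 2065631*(-3001671) = -6200344669401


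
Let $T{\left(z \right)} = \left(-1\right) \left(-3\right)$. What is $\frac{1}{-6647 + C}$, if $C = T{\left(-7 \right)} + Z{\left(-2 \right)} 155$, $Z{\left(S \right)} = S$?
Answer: $- \frac{1}{6954} \approx -0.0001438$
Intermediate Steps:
$T{\left(z \right)} = 3$
$C = -307$ ($C = 3 - 310 = -307$)
$\frac{1}{-6647 + C} = \frac{1}{-6647 - 307} = \frac{1}{-6954} = - \frac{1}{6954}$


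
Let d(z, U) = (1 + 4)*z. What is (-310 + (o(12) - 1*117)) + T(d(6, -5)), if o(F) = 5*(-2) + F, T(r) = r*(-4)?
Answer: -545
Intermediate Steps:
d(z, U) = 5*z
T(r) = -4*r
o(F) = -10 + F
(-310 + (o(12) - 1*117)) + T(d(6, -5)) = (-310 + ((-10 + 12) - 1*117)) - 20*6 = (-310 + (2 - 117)) - 4*30 = (-310 - 115) - 120 = -425 - 120 = -545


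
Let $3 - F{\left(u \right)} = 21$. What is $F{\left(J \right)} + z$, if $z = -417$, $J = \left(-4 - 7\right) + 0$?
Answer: $-435$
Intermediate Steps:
$J = -11$ ($J = -11 + 0 = -11$)
$F{\left(u \right)} = -18$ ($F{\left(u \right)} = 3 - 21 = -18$)
$F{\left(J \right)} + z = -18 - 417 = -435$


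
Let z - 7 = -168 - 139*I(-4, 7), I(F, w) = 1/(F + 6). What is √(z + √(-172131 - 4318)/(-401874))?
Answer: √(-37226375087418 - 2813118*I*√3601)/401874 ≈ 3.4423e-5 - 15.182*I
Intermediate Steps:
I(F, w) = 1/(6 + F)
z = -461/2 (z = 7 + (-168 - 139/(6 - 4)) = 7 + (-168 - 139/2) = 7 - 475/2 = -461/2 ≈ -230.50)
√(z + √(-172131 - 4318)/(-401874)) = √(-461/2 + √(-172131 - 4318)/(-401874)) = √(-461/2 + √(-176449)*(-1/401874)) = √(-461/2 + (7*I*√3601)*(-1/401874)) = √(-461/2 - 7*I*√3601/401874)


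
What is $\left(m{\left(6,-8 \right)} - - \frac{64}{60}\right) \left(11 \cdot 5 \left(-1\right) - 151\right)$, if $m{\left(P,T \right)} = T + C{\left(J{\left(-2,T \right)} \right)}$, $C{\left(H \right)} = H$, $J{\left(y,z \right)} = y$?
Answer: $\frac{27604}{15} \approx 1840.3$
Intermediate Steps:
$m{\left(P,T \right)} = -2 + T$ ($m{\left(P,T \right)} = T - 2 = -2 + T$)
$\left(m{\left(6,-8 \right)} - - \frac{64}{60}\right) \left(11 \cdot 5 \left(-1\right) - 151\right) = \left(\left(-2 - 8\right) - - \frac{64}{60}\right) \left(11 \cdot 5 \left(-1\right) - 151\right) = \left(-10 - \left(-64\right) \frac{1}{60}\right) \left(11 \left(-5\right) - 151\right) = \left(-10 - - \frac{16}{15}\right) \left(-55 - 151\right) = \left(-10 + \frac{16}{15}\right) \left(-206\right) = \left(- \frac{134}{15}\right) \left(-206\right) = \frac{27604}{15}$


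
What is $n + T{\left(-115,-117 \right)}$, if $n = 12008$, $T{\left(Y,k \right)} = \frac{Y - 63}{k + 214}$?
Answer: $\frac{1164598}{97} \approx 12006.0$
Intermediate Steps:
$T{\left(Y,k \right)} = \frac{-63 + Y}{214 + k}$
$n + T{\left(-115,-117 \right)} = 12008 + \frac{-63 - 115}{214 - 117} = 12008 + \frac{1}{97} \left(-178\right) = 12008 - \frac{178}{97} = \frac{1164598}{97}$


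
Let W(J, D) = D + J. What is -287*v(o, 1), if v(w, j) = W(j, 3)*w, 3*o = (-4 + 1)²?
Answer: -3444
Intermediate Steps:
o = 3 (o = (-4 + 1)²/3 = (⅓)*(-3)² = (⅓)*9 = 3)
v(w, j) = w*(3 + j) (v(w, j) = (3 + j)*w = w*(3 + j))
-287*v(o, 1) = -861*(3 + 1) = -861*4 = -287*12 = -3444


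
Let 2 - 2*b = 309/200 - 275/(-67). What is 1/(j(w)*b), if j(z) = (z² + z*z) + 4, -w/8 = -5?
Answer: -6700/39171303 ≈ -0.00017104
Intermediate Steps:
w = 40 (w = -8*(-5) = 40)
b = -48903/26800 (b = 1 - (309/200 - 275/(-67))/2 = 1 - (309*(1/200) - 275*(-1/67))/2 = 1 - (309/200 + 275/67)/2 = 1 - ½*75703/13400 = 1 - 75703/26800 = -48903/26800 ≈ -1.8247)
j(z) = 4 + 2*z² (j(z) = (z² + z²) + 4 = 2*z² + 4 = 4 + 2*z²)
1/(j(w)*b) = 1/((4 + 2*40²)*(-48903/26800)) = 1/((4 + 2*1600)*(-48903/26800)) = 1/((4 + 3200)*(-48903/26800)) = 1/(3204*(-48903/26800)) = 1/(-39171303/6700) = -6700/39171303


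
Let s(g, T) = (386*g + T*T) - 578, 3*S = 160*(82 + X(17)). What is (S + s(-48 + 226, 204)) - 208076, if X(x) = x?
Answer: -93050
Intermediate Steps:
S = 5280 (S = (160*(82 + 17))/3 = (160*99)/3 = (1/3)*15840 = 5280)
s(g, T) = -578 + T**2 + 386*g (s(g, T) = (386*g + T**2) - 578 = (T**2 + 386*g) - 578 = -578 + T**2 + 386*g)
(S + s(-48 + 226, 204)) - 208076 = (5280 + (-578 + 204**2 + 386*(-48 + 226))) - 208076 = (5280 + (-578 + 41616 + 386*178)) - 208076 = (5280 + (-578 + 41616 + 68708)) - 208076 = (5280 + 109746) - 208076 = 115026 - 208076 = -93050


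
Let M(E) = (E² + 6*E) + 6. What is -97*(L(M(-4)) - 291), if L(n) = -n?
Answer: 28033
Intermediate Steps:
M(E) = 6 + E² + 6*E
-97*(L(M(-4)) - 291) = -97*(-(6 + (-4)² + 6*(-4)) - 291) = -97*(-(6 + 16 - 24) - 291) = -97*(-1*(-2) - 291) = -97*(2 - 291) = -97*(-289) = 28033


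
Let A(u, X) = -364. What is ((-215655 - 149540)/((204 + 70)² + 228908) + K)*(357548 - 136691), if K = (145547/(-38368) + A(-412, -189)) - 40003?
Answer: -2166556538386027333/242984544 ≈ -8.9164e+9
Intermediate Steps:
K = -1548946603/38368 (K = (145547/(-38368) - 364) - 40003 = (145547*(-1/38368) - 364) - 40003 = (-145547/38368 - 364) - 40003 = -14111499/38368 - 40003 = -1548946603/38368 ≈ -40371.)
((-215655 - 149540)/((204 + 70)² + 228908) + K)*(357548 - 136691) = ((-215655 - 149540)/((204 + 70)² + 228908) - 1548946603/38368)*(357548 - 136691) = (-365195/(274² + 228908) - 1548946603/38368)*220857 = (-365195/(75076 + 228908) - 1548946603/38368)*220857 = (-365195/303984 - 1548946603/38368)*220857 = -29429312248007/728953632*220857 = -2166556538386027333/242984544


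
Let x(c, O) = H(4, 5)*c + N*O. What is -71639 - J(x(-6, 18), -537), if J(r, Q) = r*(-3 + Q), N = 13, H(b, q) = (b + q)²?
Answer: -207719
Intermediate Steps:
x(c, O) = 13*O + 81*c (x(c, O) = (4 + 5)²*c + 13*O = 9²*c + 13*O = 81*c + 13*O = 13*O + 81*c)
-71639 - J(x(-6, 18), -537) = -71639 - (13*18 + 81*(-6))*(-3 - 537) = -71639 - (234 - 486)*(-540) = -71639 - (-252)*(-540) = -71639 - 1*136080 = -71639 - 136080 = -207719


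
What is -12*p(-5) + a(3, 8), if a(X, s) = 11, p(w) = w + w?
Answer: 131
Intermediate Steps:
p(w) = 2*w
-12*p(-5) + a(3, 8) = -24*(-5) + 11 = -12*(-10) + 11 = 120 + 11 = 131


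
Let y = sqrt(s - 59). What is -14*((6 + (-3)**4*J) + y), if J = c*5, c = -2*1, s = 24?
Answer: 11256 - 14*I*sqrt(35) ≈ 11256.0 - 82.825*I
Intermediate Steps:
c = -2
y = I*sqrt(35) (y = sqrt(24 - 59) = sqrt(-35) = I*sqrt(35) ≈ 5.9161*I)
J = -10 (J = -2*5 = -10)
-14*((6 + (-3)**4*J) + y) = -14*((6 + (-3)**4*(-10)) + I*sqrt(35)) = -14*((6 + 81*(-10)) + I*sqrt(35)) = -14*((6 - 810) + I*sqrt(35)) = -14*(-804 + I*sqrt(35)) = 11256 - 14*I*sqrt(35)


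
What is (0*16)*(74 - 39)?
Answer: 0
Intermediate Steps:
(0*16)*(74 - 39) = 0*35 = 0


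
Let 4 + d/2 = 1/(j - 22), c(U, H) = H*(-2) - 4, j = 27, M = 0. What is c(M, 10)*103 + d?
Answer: -12398/5 ≈ -2479.6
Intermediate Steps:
c(U, H) = -4 - 2*H (c(U, H) = -2*H - 4 = -4 - 2*H)
d = -38/5 (d = -8 + 2/(27 - 22) = -8 + 2/5 = -8 + 2*(⅕) = -8 + ⅖ = -38/5 ≈ -7.6000)
c(M, 10)*103 + d = (-4 - 2*10)*103 - 38/5 = (-4 - 20)*103 - 38/5 = -24*103 - 38/5 = -2472 - 38/5 = -12398/5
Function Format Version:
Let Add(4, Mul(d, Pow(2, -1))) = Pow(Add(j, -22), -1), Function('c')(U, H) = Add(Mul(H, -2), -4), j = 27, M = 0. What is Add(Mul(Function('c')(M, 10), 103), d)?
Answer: Rational(-12398, 5) ≈ -2479.6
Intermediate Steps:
Function('c')(U, H) = Add(-4, Mul(-2, H)) (Function('c')(U, H) = Add(Mul(-2, H), -4) = Add(-4, Mul(-2, H)))
d = Rational(-38, 5) (d = Add(-8, Mul(2, Pow(Add(27, -22), -1))) = Add(-8, Mul(2, Pow(5, -1))) = Add(-8, Mul(2, Rational(1, 5))) = Add(-8, Rational(2, 5)) = Rational(-38, 5) ≈ -7.6000)
Add(Mul(Function('c')(M, 10), 103), d) = Add(Mul(Add(-4, Mul(-2, 10)), 103), Rational(-38, 5)) = Add(Mul(Add(-4, -20), 103), Rational(-38, 5)) = Add(Mul(-24, 103), Rational(-38, 5)) = Add(-2472, Rational(-38, 5)) = Rational(-12398, 5)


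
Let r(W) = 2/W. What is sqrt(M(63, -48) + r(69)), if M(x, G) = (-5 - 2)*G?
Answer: sqrt(1599834)/69 ≈ 18.331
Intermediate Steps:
M(x, G) = -7*G
sqrt(M(63, -48) + r(69)) = sqrt(-7*(-48) + 2/69) = sqrt(336 + 2*(1/69)) = sqrt(336 + 2/69) = sqrt(23186/69) = sqrt(1599834)/69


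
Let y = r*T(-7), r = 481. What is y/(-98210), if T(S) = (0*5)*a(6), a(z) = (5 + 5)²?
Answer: 0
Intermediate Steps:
a(z) = 100 (a(z) = 10² = 100)
T(S) = 0 (T(S) = (0*5)*100 = 0*100 = 0)
y = 0 (y = 481*0 = 0)
y/(-98210) = 0/(-98210) = 0*(-1/98210) = 0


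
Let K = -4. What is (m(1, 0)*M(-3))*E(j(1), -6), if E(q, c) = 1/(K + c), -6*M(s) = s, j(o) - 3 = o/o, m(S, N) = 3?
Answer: -3/20 ≈ -0.15000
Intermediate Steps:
j(o) = 4 (j(o) = 3 + o/o = 3 + 1 = 4)
M(s) = -s/6
E(q, c) = 1/(-4 + c)
(m(1, 0)*M(-3))*E(j(1), -6) = (3*(-1/6*(-3)))/(-4 - 6) = (3*(1/2))/(-10) = (3/2)*(-1/10) = -3/20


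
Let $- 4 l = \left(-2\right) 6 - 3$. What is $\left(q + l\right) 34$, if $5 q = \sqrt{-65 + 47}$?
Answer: $\frac{255}{2} + \frac{102 i \sqrt{2}}{5} \approx 127.5 + 28.85 i$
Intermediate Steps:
$l = \frac{15}{4}$ ($l = - \frac{\left(-2\right) 6 - 3}{4} = - \frac{-12 - 3}{4} = \left(- \frac{1}{4}\right) \left(-15\right) = \frac{15}{4} \approx 3.75$)
$q = \frac{3 i \sqrt{2}}{5}$ ($q = \frac{\sqrt{-65 + 47}}{5} = \frac{\sqrt{-18}}{5} = \frac{3 i \sqrt{2}}{5} \approx 0.84853 i$)
$\left(q + l\right) 34 = \left(\frac{3 i \sqrt{2}}{5} + \frac{15}{4}\right) 34 = \left(\frac{15}{4} + \frac{3 i \sqrt{2}}{5}\right) 34 = \frac{255}{2} + \frac{102 i \sqrt{2}}{5}$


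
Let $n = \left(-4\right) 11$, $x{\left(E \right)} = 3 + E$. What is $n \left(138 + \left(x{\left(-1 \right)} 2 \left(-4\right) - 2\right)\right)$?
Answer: $-5280$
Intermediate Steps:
$n = -44$
$n \left(138 + \left(x{\left(-1 \right)} 2 \left(-4\right) - 2\right)\right) = - 44 \left(138 + \left(\left(3 - 1\right) 2 \left(-4\right) - 2\right)\right) = - 44 \left(138 + \left(2 \cdot 2 \left(-4\right) - 2\right)\right) = - 44 \left(138 + \left(4 \left(-4\right) - 2\right)\right) = - 44 \left(138 - 18\right) = \left(-44\right) 120 = -5280$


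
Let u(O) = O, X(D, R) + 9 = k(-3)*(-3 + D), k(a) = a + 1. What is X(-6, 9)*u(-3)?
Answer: -27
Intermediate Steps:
k(a) = 1 + a
X(D, R) = -3 - 2*D (X(D, R) = -9 + (1 - 3)*(-3 + D) = -9 - 2*(-3 + D) = -9 + (6 - 2*D) = -3 - 2*D)
X(-6, 9)*u(-3) = (-3 - 2*(-6))*(-3) = (-3 + 12)*(-3) = 9*(-3) = -27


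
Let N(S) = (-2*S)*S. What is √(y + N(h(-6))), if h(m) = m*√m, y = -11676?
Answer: 2*I*√2811 ≈ 106.04*I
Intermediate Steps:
h(m) = m^(3/2)
N(S) = -2*S²
√(y + N(h(-6))) = √(-11676 - 2*((-6)^(3/2))²) = √(-11676 - 2*(-6*I*√6)²) = √(-11676 - 2*(-216)) = √(-11676 + 432) = √(-11244) = 2*I*√2811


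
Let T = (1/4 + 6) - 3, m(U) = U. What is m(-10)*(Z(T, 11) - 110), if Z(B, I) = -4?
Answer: 1140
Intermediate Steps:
T = 13/4 (T = (¼ + 6) - 3 = 25/4 - 3 = 13/4 ≈ 3.2500)
m(-10)*(Z(T, 11) - 110) = -10*(-4 - 110) = -10*(-114) = 1140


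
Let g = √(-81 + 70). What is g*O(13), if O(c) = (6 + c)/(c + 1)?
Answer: 19*I*√11/14 ≈ 4.5011*I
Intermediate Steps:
O(c) = (6 + c)/(1 + c)
g = I*√11 (g = √(-11) = I*√11 ≈ 3.3166*I)
g*O(13) = (I*√11)*((6 + 13)/(1 + 13)) = (I*√11)*(19/14) = 19*I*√11/14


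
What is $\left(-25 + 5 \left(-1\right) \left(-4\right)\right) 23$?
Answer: $-115$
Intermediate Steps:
$\left(-25 + 5 \left(-1\right) \left(-4\right)\right) 23 = \left(-25 - -20\right) 23 = \left(-25 + 20\right) 23 = \left(-5\right) 23 = -115$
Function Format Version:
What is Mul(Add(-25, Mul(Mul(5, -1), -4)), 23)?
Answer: -115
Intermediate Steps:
Mul(Add(-25, Mul(Mul(5, -1), -4)), 23) = Mul(Add(-25, Mul(-5, -4)), 23) = Mul(Add(-25, 20), 23) = Mul(-5, 23) = -115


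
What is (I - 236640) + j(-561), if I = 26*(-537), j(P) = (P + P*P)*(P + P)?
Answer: -352738122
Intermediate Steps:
j(P) = 2*P*(P + P²) (j(P) = (P + P²)*(2*P) = 2*P*(P + P²))
I = -13962
(I - 236640) + j(-561) = (-13962 - 236640) + 2*(-561)²*(1 - 561) = -250602 + 2*314721*(-560) = -250602 - 352487520 = -352738122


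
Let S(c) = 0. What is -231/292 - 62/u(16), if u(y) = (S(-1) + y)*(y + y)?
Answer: -17047/18688 ≈ -0.91219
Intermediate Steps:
u(y) = 2*y² (u(y) = (0 + y)*(y + y) = y*(2*y) = 2*y²)
-231/292 - 62/u(16) = -231/292 - 62/(2*16²) = -231*1/292 - 62/(2*256) = -231/292 - 62/512 = -231/292 - 62*1/512 = -231/292 - 31/256 = -17047/18688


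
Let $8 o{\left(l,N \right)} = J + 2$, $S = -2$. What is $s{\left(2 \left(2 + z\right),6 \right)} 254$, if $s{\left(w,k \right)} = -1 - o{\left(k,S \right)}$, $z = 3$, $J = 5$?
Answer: $- \frac{1905}{4} \approx -476.25$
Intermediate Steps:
$o{\left(l,N \right)} = \frac{7}{8}$ ($o{\left(l,N \right)} = \frac{5 + 2}{8} = \frac{1}{8} \cdot 7 = \frac{7}{8}$)
$s{\left(w,k \right)} = - \frac{15}{8}$ ($s{\left(w,k \right)} = -1 - \frac{7}{8} = - \frac{15}{8}$)
$s{\left(2 \left(2 + z\right),6 \right)} 254 = \left(- \frac{15}{8}\right) 254 = - \frac{1905}{4}$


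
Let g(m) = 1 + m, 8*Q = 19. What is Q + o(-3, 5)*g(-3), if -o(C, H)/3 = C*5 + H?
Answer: -461/8 ≈ -57.625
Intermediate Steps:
Q = 19/8 (Q = (1/8)*19 = 19/8 ≈ 2.3750)
o(C, H) = -15*C - 3*H (o(C, H) = -3*(C*5 + H) = -3*(5*C + H) = -3*(H + 5*C) = -15*C - 3*H)
Q + o(-3, 5)*g(-3) = 19/8 + (-15*(-3) - 3*5)*(1 - 3) = 19/8 + (45 - 15)*(-2) = 19/8 + 30*(-2) = 19/8 - 60 = -461/8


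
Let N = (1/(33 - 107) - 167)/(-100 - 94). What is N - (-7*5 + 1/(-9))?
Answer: 4647727/129204 ≈ 35.972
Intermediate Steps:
N = 12359/14356 (N = (1/(-74) - 167)/(-194) = (-1/74 - 167)*(-1/194) = -12359/74*(-1/194) = 12359/14356 ≈ 0.86089)
N - (-7*5 + 1/(-9)) = 12359/14356 - (-7*5 + 1/(-9)) = 12359/14356 - (-35 - ⅑) = 12359/14356 - 1*(-316/9) = 12359/14356 + 316/9 = 4647727/129204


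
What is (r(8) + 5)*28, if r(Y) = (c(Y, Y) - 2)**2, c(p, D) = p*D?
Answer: 107772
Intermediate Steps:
c(p, D) = D*p
r(Y) = (-2 + Y**2)**2 (r(Y) = (Y*Y - 2)**2 = (Y**2 - 2)**2 = (-2 + Y**2)**2)
(r(8) + 5)*28 = ((-2 + 8**2)**2 + 5)*28 = ((-2 + 64)**2 + 5)*28 = (62**2 + 5)*28 = (3844 + 5)*28 = 3849*28 = 107772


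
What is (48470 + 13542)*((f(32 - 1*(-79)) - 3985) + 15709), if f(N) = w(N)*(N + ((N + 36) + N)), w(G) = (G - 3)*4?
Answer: 10612237584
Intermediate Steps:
w(G) = -12 + 4*G (w(G) = (-3 + G)*4 = -12 + 4*G)
f(N) = (-12 + 4*N)*(36 + 3*N) (f(N) = (-12 + 4*N)*(N + ((N + 36) + N)) = (-12 + 4*N)*(N + ((36 + N) + N)) = (-12 + 4*N)*(N + (36 + 2*N)) = (-12 + 4*N)*(36 + 3*N))
(48470 + 13542)*((f(32 - 1*(-79)) - 3985) + 15709) = (48470 + 13542)*((12*(-3 + (32 - 1*(-79)))*(12 + (32 - 1*(-79))) - 3985) + 15709) = 62012*((12*(-3 + (32 + 79))*(12 + (32 + 79)) - 3985) + 15709) = 62012*((12*(-3 + 111)*(12 + 111) - 3985) + 15709) = 62012*((12*108*123 - 3985) + 15709) = 62012*((159408 - 3985) + 15709) = 62012*(155423 + 15709) = 62012*171132 = 10612237584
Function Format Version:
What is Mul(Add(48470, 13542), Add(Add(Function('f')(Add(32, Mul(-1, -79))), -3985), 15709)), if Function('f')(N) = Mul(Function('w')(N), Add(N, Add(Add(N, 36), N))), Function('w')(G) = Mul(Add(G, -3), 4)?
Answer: 10612237584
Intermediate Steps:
Function('w')(G) = Add(-12, Mul(4, G)) (Function('w')(G) = Mul(Add(-3, G), 4) = Add(-12, Mul(4, G)))
Function('f')(N) = Mul(Add(-12, Mul(4, N)), Add(36, Mul(3, N))) (Function('f')(N) = Mul(Add(-12, Mul(4, N)), Add(N, Add(Add(N, 36), N))) = Mul(Add(-12, Mul(4, N)), Add(N, Add(Add(36, N), N))) = Mul(Add(-12, Mul(4, N)), Add(N, Add(36, Mul(2, N)))) = Mul(Add(-12, Mul(4, N)), Add(36, Mul(3, N))))
Mul(Add(48470, 13542), Add(Add(Function('f')(Add(32, Mul(-1, -79))), -3985), 15709)) = Mul(Add(48470, 13542), Add(Add(Mul(12, Add(-3, Add(32, Mul(-1, -79))), Add(12, Add(32, Mul(-1, -79)))), -3985), 15709)) = Mul(62012, Add(Add(Mul(12, Add(-3, Add(32, 79)), Add(12, Add(32, 79))), -3985), 15709)) = Mul(62012, Add(Add(Mul(12, Add(-3, 111), Add(12, 111)), -3985), 15709)) = Mul(62012, Add(Add(Mul(12, 108, 123), -3985), 15709)) = Mul(62012, Add(Add(159408, -3985), 15709)) = Mul(62012, Add(155423, 15709)) = Mul(62012, 171132) = 10612237584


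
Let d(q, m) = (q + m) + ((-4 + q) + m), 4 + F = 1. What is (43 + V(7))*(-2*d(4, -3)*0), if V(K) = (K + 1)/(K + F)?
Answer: 0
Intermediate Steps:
F = -3 (F = -4 + 1 = -3)
d(q, m) = -4 + 2*m + 2*q (d(q, m) = (m + q) + (-4 + m + q) = -4 + 2*m + 2*q)
V(K) = (1 + K)/(-3 + K) (V(K) = (K + 1)/(K - 3) = (1 + K)/(-3 + K))
(43 + V(7))*(-2*d(4, -3)*0) = (43 + (1 + 7)/(-3 + 7))*(-2*(-4 + 2*(-3) + 2*4)*0) = (43 + 8/4)*(-2*(-4 - 6 + 8)*0) = (43 + (¼)*8)*(-2*(-2)*0) = (43 + 2)*(4*0) = 45*0 = 0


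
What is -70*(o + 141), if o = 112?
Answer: -17710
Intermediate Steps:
-70*(o + 141) = -70*(112 + 141) = -70*253 = -17710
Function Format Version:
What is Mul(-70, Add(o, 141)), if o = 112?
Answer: -17710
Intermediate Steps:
Mul(-70, Add(o, 141)) = Mul(-70, Add(112, 141)) = Mul(-70, 253) = -17710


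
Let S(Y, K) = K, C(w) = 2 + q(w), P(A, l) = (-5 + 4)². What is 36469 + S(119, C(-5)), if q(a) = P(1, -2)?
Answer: 36472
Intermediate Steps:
P(A, l) = 1 (P(A, l) = (-1)² = 1)
q(a) = 1
C(w) = 3 (C(w) = 2 + 1 = 3)
36469 + S(119, C(-5)) = 36469 + 3 = 36472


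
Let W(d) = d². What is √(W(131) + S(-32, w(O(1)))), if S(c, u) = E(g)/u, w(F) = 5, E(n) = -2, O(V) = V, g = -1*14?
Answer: √429015/5 ≈ 131.00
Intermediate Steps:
g = -14
S(c, u) = -2/u
√(W(131) + S(-32, w(O(1)))) = √(131² - 2/5) = √(17161 - 2*⅕) = √(17161 - ⅖) = √(85803/5) = √429015/5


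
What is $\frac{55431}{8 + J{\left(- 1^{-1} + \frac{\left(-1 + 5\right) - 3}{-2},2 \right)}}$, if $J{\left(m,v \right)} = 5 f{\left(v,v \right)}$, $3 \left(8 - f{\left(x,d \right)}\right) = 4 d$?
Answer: $\frac{166293}{104} \approx 1599.0$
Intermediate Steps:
$f{\left(x,d \right)} = 8 - \frac{4 d}{3}$
$J{\left(m,v \right)} = 40 - \frac{20 v}{3}$ ($J{\left(m,v \right)} = 5 \left(8 - \frac{4 v}{3}\right) = 40 - \frac{20 v}{3}$)
$\frac{55431}{8 + J{\left(- 1^{-1} + \frac{\left(-1 + 5\right) - 3}{-2},2 \right)}} = \frac{55431}{8 + \left(40 - \frac{40}{3}\right)} = \frac{55431}{8 + \frac{80}{3}} = \frac{55431}{\frac{104}{3}} = 55431 \cdot \frac{3}{104} = \frac{166293}{104}$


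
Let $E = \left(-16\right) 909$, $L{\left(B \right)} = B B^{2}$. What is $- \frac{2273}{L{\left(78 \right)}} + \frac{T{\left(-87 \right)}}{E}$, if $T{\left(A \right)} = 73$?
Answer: $- \frac{940289}{95859504} \approx -0.009809$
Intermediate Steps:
$L{\left(B \right)} = B^{3}$
$E = -14544$
$- \frac{2273}{L{\left(78 \right)}} + \frac{T{\left(-87 \right)}}{E} = - \frac{2273}{78^{3}} + \frac{73}{-14544} = - \frac{2273}{474552} + 73 \left(- \frac{1}{14544}\right) = \left(-2273\right) \frac{1}{474552} - \frac{73}{14544} = - \frac{2273}{474552} - \frac{73}{14544} = - \frac{940289}{95859504}$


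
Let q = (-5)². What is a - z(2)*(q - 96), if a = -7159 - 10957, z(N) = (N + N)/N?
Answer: -17974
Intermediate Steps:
q = 25
z(N) = 2 (z(N) = (2*N)/N = 2)
a = -18116
a - z(2)*(q - 96) = -18116 - 2*(25 - 96) = -18116 - 2*(-71) = -18116 - 1*(-142) = -18116 + 142 = -17974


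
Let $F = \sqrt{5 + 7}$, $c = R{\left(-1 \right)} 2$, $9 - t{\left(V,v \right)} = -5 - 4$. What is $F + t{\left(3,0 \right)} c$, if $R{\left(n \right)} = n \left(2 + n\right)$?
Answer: $-36 + 2 \sqrt{3} \approx -32.536$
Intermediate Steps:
$t{\left(V,v \right)} = 18$ ($t{\left(V,v \right)} = 9 - \left(-5 - 4\right) = 9 - -9 = 9 + 9 = 18$)
$c = -2$ ($c = - (2 - 1) 2 = \left(-1\right) 1 \cdot 2 = \left(-1\right) 2 = -2$)
$F = 2 \sqrt{3}$ ($F = \sqrt{12} = 2 \sqrt{3} \approx 3.4641$)
$F + t{\left(3,0 \right)} c = 2 \sqrt{3} + 18 \left(-2\right) = 2 \sqrt{3} - 36 = -36 + 2 \sqrt{3}$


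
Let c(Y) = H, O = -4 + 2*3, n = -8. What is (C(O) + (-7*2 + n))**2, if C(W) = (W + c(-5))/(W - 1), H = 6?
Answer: 196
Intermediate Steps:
O = 2 (O = -4 + 6 = 2)
c(Y) = 6
C(W) = (6 + W)/(-1 + W) (C(W) = (W + 6)/(W - 1) = (6 + W)/(-1 + W))
(C(O) + (-7*2 + n))**2 = ((6 + 2)/(-1 + 2) + (-7*2 - 8))**2 = (8/1 + (-14 - 8))**2 = (1*8 - 22)**2 = (8 - 22)**2 = (-14)**2 = 196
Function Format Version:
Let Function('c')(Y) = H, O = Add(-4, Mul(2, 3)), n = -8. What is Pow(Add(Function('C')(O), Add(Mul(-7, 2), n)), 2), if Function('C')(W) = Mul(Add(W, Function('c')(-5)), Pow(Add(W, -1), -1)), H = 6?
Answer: 196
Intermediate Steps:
O = 2 (O = Add(-4, 6) = 2)
Function('c')(Y) = 6
Function('C')(W) = Mul(Pow(Add(-1, W), -1), Add(6, W)) (Function('C')(W) = Mul(Add(W, 6), Pow(Add(W, -1), -1)) = Mul(Add(6, W), Pow(Add(-1, W), -1)) = Mul(Pow(Add(-1, W), -1), Add(6, W)))
Pow(Add(Function('C')(O), Add(Mul(-7, 2), n)), 2) = Pow(Add(Mul(Pow(Add(-1, 2), -1), Add(6, 2)), Add(Mul(-7, 2), -8)), 2) = Pow(Add(Mul(Pow(1, -1), 8), Add(-14, -8)), 2) = Pow(Add(Mul(1, 8), -22), 2) = Pow(Add(8, -22), 2) = Pow(-14, 2) = 196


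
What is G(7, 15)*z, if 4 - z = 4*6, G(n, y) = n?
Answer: -140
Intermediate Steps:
z = -20 (z = 4 - 4*6 = 4 - 1*24 = 4 - 24 = -20)
G(7, 15)*z = 7*(-20) = -140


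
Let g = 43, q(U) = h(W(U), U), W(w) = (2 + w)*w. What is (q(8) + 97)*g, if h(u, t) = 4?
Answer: 4343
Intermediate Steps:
W(w) = w*(2 + w)
q(U) = 4
(q(8) + 97)*g = (4 + 97)*43 = 101*43 = 4343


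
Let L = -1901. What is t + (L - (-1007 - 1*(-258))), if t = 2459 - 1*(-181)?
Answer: 1488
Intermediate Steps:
t = 2640 (t = 2459 + 181 = 2640)
t + (L - (-1007 - 1*(-258))) = 2640 + (-1901 - (-1007 - 1*(-258))) = 2640 + (-1901 - (-1007 + 258)) = 2640 + (-1901 - 1*(-749)) = 2640 + (-1901 + 749) = 2640 - 1152 = 1488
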